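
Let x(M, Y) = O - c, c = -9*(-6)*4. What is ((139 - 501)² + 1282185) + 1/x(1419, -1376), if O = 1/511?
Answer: 155985150364/110375 ≈ 1.4132e+6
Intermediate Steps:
c = 216 (c = 54*4 = 216)
O = 1/511 ≈ 0.0019569
x(M, Y) = -110375/511 (x(M, Y) = 1/511 - 1*216 = 1/511 - 216 = -110375/511)
((139 - 501)² + 1282185) + 1/x(1419, -1376) = ((139 - 501)² + 1282185) + 1/(-110375/511) = ((-362)² + 1282185) - 511/110375 = (131044 + 1282185) - 511/110375 = 1413229 - 511/110375 = 155985150364/110375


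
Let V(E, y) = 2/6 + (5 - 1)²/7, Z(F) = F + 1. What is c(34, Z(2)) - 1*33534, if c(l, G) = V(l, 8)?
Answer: -704159/21 ≈ -33531.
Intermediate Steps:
Z(F) = 1 + F
V(E, y) = 55/21 (V(E, y) = 2*(⅙) + 4²*(⅐) = ⅓ + 16*(⅐) = ⅓ + 16/7 = 55/21)
c(l, G) = 55/21
c(34, Z(2)) - 1*33534 = 55/21 - 1*33534 = 55/21 - 33534 = -704159/21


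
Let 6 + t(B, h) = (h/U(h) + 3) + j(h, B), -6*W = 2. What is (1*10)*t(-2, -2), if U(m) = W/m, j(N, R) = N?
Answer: -170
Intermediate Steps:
W = -⅓ (W = -⅙*2 = -⅓ ≈ -0.33333)
U(m) = -1/(3*m)
t(B, h) = -3 + h - 3*h² (t(B, h) = -6 + ((h/((-1/(3*h))) + 3) + h) = -6 + ((h*(-3*h) + 3) + h) = -6 + ((-3*h² + 3) + h) = -6 + ((3 - 3*h²) + h) = -6 + (3 + h - 3*h²) = -3 + h - 3*h²)
(1*10)*t(-2, -2) = (1*10)*(-3 - 2 - 3*(-2)²) = 10*(-3 - 2 - 3*4) = 10*(-3 - 2 - 12) = 10*(-17) = -170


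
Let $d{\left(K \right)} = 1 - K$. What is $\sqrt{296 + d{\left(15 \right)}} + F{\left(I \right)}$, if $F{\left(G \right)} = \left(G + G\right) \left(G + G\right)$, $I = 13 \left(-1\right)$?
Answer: $676 + \sqrt{282} \approx 692.79$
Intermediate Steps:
$I = -13$
$F{\left(G \right)} = 4 G^{2}$ ($F{\left(G \right)} = 2 G 2 G = 4 G^{2}$)
$\sqrt{296 + d{\left(15 \right)}} + F{\left(I \right)} = \sqrt{296 + \left(1 - 15\right)} + 4 \left(-13\right)^{2} = \sqrt{296 + \left(1 - 15\right)} + 4 \cdot 169 = \sqrt{296 - 14} + 676 = \sqrt{282} + 676 = 676 + \sqrt{282}$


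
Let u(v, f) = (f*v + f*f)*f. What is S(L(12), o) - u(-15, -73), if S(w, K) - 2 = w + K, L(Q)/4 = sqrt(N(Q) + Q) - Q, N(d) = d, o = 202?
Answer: 469108 + 8*sqrt(6) ≈ 4.6913e+5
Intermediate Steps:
u(v, f) = f*(f**2 + f*v) (u(v, f) = (f*v + f**2)*f = (f**2 + f*v)*f = f*(f**2 + f*v))
L(Q) = -4*Q + 4*sqrt(2)*sqrt(Q) (L(Q) = 4*(sqrt(Q + Q) - Q) = 4*(sqrt(2*Q) - Q) = 4*(sqrt(2)*sqrt(Q) - Q) = 4*(-Q + sqrt(2)*sqrt(Q)) = -4*Q + 4*sqrt(2)*sqrt(Q))
S(w, K) = 2 + K + w (S(w, K) = 2 + (w + K) = 2 + (K + w) = 2 + K + w)
S(L(12), o) - u(-15, -73) = (2 + 202 + (-4*12 + 4*sqrt(2)*sqrt(12))) - (-73)**2*(-73 - 15) = (2 + 202 + (-48 + 4*sqrt(2)*(2*sqrt(3)))) - 5329*(-88) = (2 + 202 + (-48 + 8*sqrt(6))) - 1*(-468952) = (156 + 8*sqrt(6)) + 468952 = 469108 + 8*sqrt(6)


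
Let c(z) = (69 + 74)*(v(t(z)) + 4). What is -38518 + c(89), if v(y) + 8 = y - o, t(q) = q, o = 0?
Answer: -26363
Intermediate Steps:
v(y) = -8 + y (v(y) = -8 + (y - 1*0) = -8 + (y + 0) = -8 + y)
c(z) = -572 + 143*z (c(z) = (69 + 74)*((-8 + z) + 4) = 143*(-4 + z) = -572 + 143*z)
-38518 + c(89) = -38518 + (-572 + 143*89) = -38518 + (-572 + 12727) = -38518 + 12155 = -26363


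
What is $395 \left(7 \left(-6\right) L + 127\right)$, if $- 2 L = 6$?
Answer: $99935$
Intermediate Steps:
$L = -3$ ($L = \left(- \frac{1}{2}\right) 6 = -3$)
$395 \left(7 \left(-6\right) L + 127\right) = 395 \left(7 \left(-6\right) \left(-3\right) + 127\right) = 395 \left(\left(-42\right) \left(-3\right) + 127\right) = 395 \left(126 + 127\right) = 395 \cdot 253 = 99935$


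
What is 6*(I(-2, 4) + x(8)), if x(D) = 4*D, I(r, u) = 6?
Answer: 228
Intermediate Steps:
6*(I(-2, 4) + x(8)) = 6*(6 + 4*8) = 6*(6 + 32) = 6*38 = 228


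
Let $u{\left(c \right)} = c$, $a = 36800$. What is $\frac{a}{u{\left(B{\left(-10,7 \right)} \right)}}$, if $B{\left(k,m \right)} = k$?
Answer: $-3680$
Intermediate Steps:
$\frac{a}{u{\left(B{\left(-10,7 \right)} \right)}} = \frac{36800}{-10} = 36800 \left(- \frac{1}{10}\right) = -3680$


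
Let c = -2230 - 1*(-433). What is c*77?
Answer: -138369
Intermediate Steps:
c = -1797 (c = -2230 + 433 = -1797)
c*77 = -1797*77 = -138369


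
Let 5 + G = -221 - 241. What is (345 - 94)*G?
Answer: -117217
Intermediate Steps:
G = -467 (G = -5 + (-221 - 241) = -5 - 462 = -467)
(345 - 94)*G = (345 - 94)*(-467) = 251*(-467) = -117217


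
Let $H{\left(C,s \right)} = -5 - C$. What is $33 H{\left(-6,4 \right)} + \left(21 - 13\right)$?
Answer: $41$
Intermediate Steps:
$33 H{\left(-6,4 \right)} + \left(21 - 13\right) = 33 \left(-5 - -6\right) + \left(21 - 13\right) = 33 \left(-5 + 6\right) + \left(21 - 13\right) = 33 \cdot 1 + 8 = 33 + 8 = 41$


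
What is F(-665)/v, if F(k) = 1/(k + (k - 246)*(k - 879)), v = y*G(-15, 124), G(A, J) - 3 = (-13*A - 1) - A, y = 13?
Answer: 1/3874712764 ≈ 2.5808e-10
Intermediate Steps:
G(A, J) = 2 - 14*A (G(A, J) = 3 + ((-13*A - 1) - A) = 3 + ((-1 - 13*A) - A) = 3 + (-1 - 14*A) = 2 - 14*A)
v = 2756 (v = 13*(2 - 14*(-15)) = 13*(2 + 210) = 13*212 = 2756)
F(k) = 1/(k + (-879 + k)*(-246 + k)) (F(k) = 1/(k + (-246 + k)*(-879 + k)) = 1/(k + (-879 + k)*(-246 + k)))
F(-665)/v = 1/((216234 + (-665)² - 1124*(-665))*2756) = (1/2756)/(216234 + 442225 + 747460) = (1/2756)/1405919 = (1/1405919)*(1/2756) = 1/3874712764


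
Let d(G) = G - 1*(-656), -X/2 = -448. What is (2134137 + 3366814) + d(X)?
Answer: 5502503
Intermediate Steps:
X = 896 (X = -2*(-448) = 896)
d(G) = 656 + G (d(G) = G + 656 = 656 + G)
(2134137 + 3366814) + d(X) = (2134137 + 3366814) + (656 + 896) = 5500951 + 1552 = 5502503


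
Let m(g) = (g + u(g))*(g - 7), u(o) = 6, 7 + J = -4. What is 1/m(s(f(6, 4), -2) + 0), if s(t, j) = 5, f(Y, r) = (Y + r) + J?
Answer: -1/22 ≈ -0.045455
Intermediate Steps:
J = -11 (J = -7 - 4 = -11)
f(Y, r) = -11 + Y + r (f(Y, r) = (Y + r) - 11 = -11 + Y + r)
m(g) = (-7 + g)*(6 + g) (m(g) = (g + 6)*(g - 7) = (6 + g)*(-7 + g) = (-7 + g)*(6 + g))
1/m(s(f(6, 4), -2) + 0) = 1/(-42 + (5 + 0)**2 - (5 + 0)) = 1/(-42 + 5**2 - 1*5) = 1/(-42 + 25 - 5) = 1/(-22) = -1/22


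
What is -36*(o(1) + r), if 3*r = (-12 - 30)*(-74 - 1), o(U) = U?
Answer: -37836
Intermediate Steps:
r = 1050 (r = ((-12 - 30)*(-74 - 1))/3 = (-42*(-75))/3 = (⅓)*3150 = 1050)
-36*(o(1) + r) = -36*(1 + 1050) = -36*1051 = -37836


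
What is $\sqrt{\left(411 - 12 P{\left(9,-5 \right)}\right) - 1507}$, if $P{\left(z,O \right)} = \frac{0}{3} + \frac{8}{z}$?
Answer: $\frac{2 i \sqrt{2490}}{3} \approx 33.267 i$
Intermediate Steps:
$P{\left(z,O \right)} = \frac{8}{z}$ ($P{\left(z,O \right)} = 0 \cdot \frac{1}{3} + \frac{8}{z} = 0 + \frac{8}{z} = \frac{8}{z}$)
$\sqrt{\left(411 - 12 P{\left(9,-5 \right)}\right) - 1507} = \sqrt{\left(411 - 12 \cdot \frac{8}{9}\right) - 1507} = \sqrt{\left(411 - \frac{32}{3}\right) - 1507} = \sqrt{\frac{1201}{3} - 1507} = \sqrt{- \frac{3320}{3}} = \frac{2 i \sqrt{2490}}{3}$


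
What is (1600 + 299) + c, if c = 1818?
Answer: 3717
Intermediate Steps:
(1600 + 299) + c = (1600 + 299) + 1818 = 1899 + 1818 = 3717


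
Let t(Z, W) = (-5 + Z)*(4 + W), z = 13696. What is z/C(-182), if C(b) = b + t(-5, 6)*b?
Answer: 6848/9009 ≈ 0.76013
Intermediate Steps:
C(b) = -99*b (C(b) = b + (-20 - 5*6 + 4*(-5) + 6*(-5))*b = b + (-20 - 30 - 20 - 30)*b = b - 100*b = -99*b)
z/C(-182) = 13696/((-99*(-182))) = 13696/18018 = 13696*(1/18018) = 6848/9009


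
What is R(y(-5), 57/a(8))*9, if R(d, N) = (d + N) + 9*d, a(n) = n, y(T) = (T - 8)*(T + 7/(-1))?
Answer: 112833/8 ≈ 14104.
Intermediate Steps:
y(T) = (-8 + T)*(-7 + T) (y(T) = (-8 + T)*(T + 7*(-1)) = (-8 + T)*(T - 7) = (-8 + T)*(-7 + T))
R(d, N) = N + 10*d (R(d, N) = (N + d) + 9*d = N + 10*d)
R(y(-5), 57/a(8))*9 = (57/8 + 10*(56 + (-5)² - 15*(-5)))*9 = (57*(⅛) + 10*(56 + 25 + 75))*9 = (57/8 + 10*156)*9 = (57/8 + 1560)*9 = (12537/8)*9 = 112833/8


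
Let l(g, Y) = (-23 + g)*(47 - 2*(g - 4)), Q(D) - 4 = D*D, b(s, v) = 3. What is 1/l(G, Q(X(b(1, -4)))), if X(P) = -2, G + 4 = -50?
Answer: -1/12551 ≈ -7.9675e-5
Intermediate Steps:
G = -54 (G = -4 - 50 = -54)
Q(D) = 4 + D**2 (Q(D) = 4 + D*D = 4 + D**2)
l(g, Y) = (-23 + g)*(55 - 2*g) (l(g, Y) = (-23 + g)*(47 - 2*(-4 + g)) = (-23 + g)*(47 + (8 - 2*g)) = (-23 + g)*(55 - 2*g))
1/l(G, Q(X(b(1, -4)))) = 1/(-1265 - 2*(-54)**2 + 101*(-54)) = 1/(-1265 - 2*2916 - 5454) = 1/(-1265 - 5832 - 5454) = 1/(-12551) = -1/12551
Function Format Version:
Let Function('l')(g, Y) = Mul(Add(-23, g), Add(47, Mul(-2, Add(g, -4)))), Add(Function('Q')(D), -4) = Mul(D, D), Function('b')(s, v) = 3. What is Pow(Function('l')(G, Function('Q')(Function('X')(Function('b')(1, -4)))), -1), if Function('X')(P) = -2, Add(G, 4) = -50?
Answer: Rational(-1, 12551) ≈ -7.9675e-5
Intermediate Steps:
G = -54 (G = Add(-4, -50) = -54)
Function('Q')(D) = Add(4, Pow(D, 2)) (Function('Q')(D) = Add(4, Mul(D, D)) = Add(4, Pow(D, 2)))
Function('l')(g, Y) = Mul(Add(-23, g), Add(55, Mul(-2, g))) (Function('l')(g, Y) = Mul(Add(-23, g), Add(47, Mul(-2, Add(-4, g)))) = Mul(Add(-23, g), Add(47, Add(8, Mul(-2, g)))) = Mul(Add(-23, g), Add(55, Mul(-2, g))))
Pow(Function('l')(G, Function('Q')(Function('X')(Function('b')(1, -4)))), -1) = Pow(Add(-1265, Mul(-2, Pow(-54, 2)), Mul(101, -54)), -1) = Pow(Add(-1265, Mul(-2, 2916), -5454), -1) = Pow(Add(-1265, -5832, -5454), -1) = Pow(-12551, -1) = Rational(-1, 12551)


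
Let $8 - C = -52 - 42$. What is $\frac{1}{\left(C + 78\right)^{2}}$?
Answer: $\frac{1}{32400} \approx 3.0864 \cdot 10^{-5}$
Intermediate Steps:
$C = 102$ ($C = 8 - \left(-52 - 42\right) = 8 - -94 = 8 + 94 = 102$)
$\frac{1}{\left(C + 78\right)^{2}} = \frac{1}{\left(102 + 78\right)^{2}} = \frac{1}{180^{2}} = \frac{1}{32400}$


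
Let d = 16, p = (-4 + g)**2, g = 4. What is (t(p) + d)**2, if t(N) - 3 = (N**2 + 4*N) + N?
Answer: 361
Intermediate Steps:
p = 0 (p = (-4 + 4)**2 = 0**2 = 0)
t(N) = 3 + N**2 + 5*N (t(N) = 3 + ((N**2 + 4*N) + N) = 3 + (N**2 + 5*N) = 3 + N**2 + 5*N)
(t(p) + d)**2 = ((3 + 0**2 + 5*0) + 16)**2 = ((3 + 0 + 0) + 16)**2 = (3 + 16)**2 = 19**2 = 361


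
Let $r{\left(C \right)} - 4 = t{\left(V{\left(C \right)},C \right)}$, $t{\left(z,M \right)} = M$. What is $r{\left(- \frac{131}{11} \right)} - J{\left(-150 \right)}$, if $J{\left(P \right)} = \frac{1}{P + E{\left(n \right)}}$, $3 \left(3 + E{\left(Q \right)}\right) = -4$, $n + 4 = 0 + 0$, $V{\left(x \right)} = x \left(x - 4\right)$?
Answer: $- \frac{40248}{5093} \approx -7.9026$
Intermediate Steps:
$V{\left(x \right)} = x \left(-4 + x\right)$
$n = -4$ ($n = -4 + \left(0 + 0\right) = -4 + 0 = -4$)
$E{\left(Q \right)} = - \frac{13}{3}$ ($E{\left(Q \right)} = -3 + \frac{1}{3} \left(-4\right) = -3 - \frac{4}{3} = - \frac{13}{3}$)
$r{\left(C \right)} = 4 + C$
$J{\left(P \right)} = \frac{1}{- \frac{13}{3} + P}$ ($J{\left(P \right)} = \frac{1}{P - \frac{13}{3}} = \frac{1}{- \frac{13}{3} + P}$)
$r{\left(- \frac{131}{11} \right)} - J{\left(-150 \right)} = \left(4 - \frac{131}{11}\right) - \frac{3}{-13 + 3 \left(-150\right)} = \left(4 - \frac{131}{11}\right) - \frac{3}{-13 - 450} = \left(4 - \frac{131}{11}\right) - \frac{3}{-463} = - \frac{87}{11} - 3 \left(- \frac{1}{463}\right) = - \frac{87}{11} - - \frac{3}{463} = - \frac{87}{11} + \frac{3}{463} = - \frac{40248}{5093}$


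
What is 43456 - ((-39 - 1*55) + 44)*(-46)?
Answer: 41156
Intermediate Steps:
43456 - ((-39 - 1*55) + 44)*(-46) = 43456 - ((-39 - 55) + 44)*(-46) = 43456 - (-94 + 44)*(-46) = 43456 - (-50)*(-46) = 43456 - 1*2300 = 43456 - 2300 = 41156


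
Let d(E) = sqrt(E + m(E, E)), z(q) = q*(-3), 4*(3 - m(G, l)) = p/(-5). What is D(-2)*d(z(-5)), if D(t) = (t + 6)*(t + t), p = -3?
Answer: -8*sqrt(1785)/5 ≈ -67.599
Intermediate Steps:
m(G, l) = 57/20 (m(G, l) = 3 - (-3)/(4*(-5)) = 3 - (-3)*(-1)/(4*5) = 3 - 1/4*3/5 = 3 - 3/20 = 57/20)
z(q) = -3*q
D(t) = 2*t*(6 + t) (D(t) = (6 + t)*(2*t) = 2*t*(6 + t))
d(E) = sqrt(57/20 + E) (d(E) = sqrt(E + 57/20) = sqrt(57/20 + E))
D(-2)*d(z(-5)) = (2*(-2)*(6 - 2))*(sqrt(285 + 100*(-3*(-5)))/10) = (2*(-2)*4)*(sqrt(285 + 100*15)/10) = -8*sqrt(285 + 1500)/5 = -8*sqrt(1785)/5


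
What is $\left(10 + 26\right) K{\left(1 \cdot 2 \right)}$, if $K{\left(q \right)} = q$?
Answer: $72$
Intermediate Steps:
$\left(10 + 26\right) K{\left(1 \cdot 2 \right)} = \left(10 + 26\right) 1 \cdot 2 = 36 \cdot 2 = 72$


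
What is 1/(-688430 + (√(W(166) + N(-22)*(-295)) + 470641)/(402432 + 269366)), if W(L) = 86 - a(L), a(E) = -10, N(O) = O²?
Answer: -310696784551175202/213892769723961931539685 - 1343596*I*√35671/213892769723961931539685 ≈ -1.4526e-6 - 1.1864e-15*I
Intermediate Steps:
W(L) = 96 (W(L) = 86 - 1*(-10) = 86 + 10 = 96)
1/(-688430 + (√(W(166) + N(-22)*(-295)) + 470641)/(402432 + 269366)) = 1/(-688430 + (√(96 + (-22)²*(-295)) + 470641)/(402432 + 269366)) = 1/(-688430 + (√(96 + 484*(-295)) + 470641)/671798) = 1/(-688430 + (√(96 - 142780) + 470641)*(1/671798)) = 1/(-688430 + (√(-142684) + 470641)*(1/671798)) = 1/(-688430 + (2*I*√35671 + 470641)*(1/671798)) = 1/(-688430 + (470641 + 2*I*√35671)*(1/671798)) = 1/(-688430 + (470641/671798 + I*√35671/335899)) = 1/(-462485426499/671798 + I*√35671/335899)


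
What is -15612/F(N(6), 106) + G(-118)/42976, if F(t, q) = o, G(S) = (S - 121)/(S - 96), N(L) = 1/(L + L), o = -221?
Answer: 8445970211/119559232 ≈ 70.643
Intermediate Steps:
N(L) = 1/(2*L)
G(S) = (-121 + S)/(-96 + S)
F(t, q) = -221
-15612/F(N(6), 106) + G(-118)/42976 = -15612/(-221) + ((-121 - 118)/(-96 - 118))/42976 = -15612*(-1/221) + (-239/(-214))*(1/42976) = 15612/221 - 1/214*(-239)*(1/42976) = 15612/221 + (239/214)*(1/42976) = 15612/221 + 239/9196864 = 8445970211/119559232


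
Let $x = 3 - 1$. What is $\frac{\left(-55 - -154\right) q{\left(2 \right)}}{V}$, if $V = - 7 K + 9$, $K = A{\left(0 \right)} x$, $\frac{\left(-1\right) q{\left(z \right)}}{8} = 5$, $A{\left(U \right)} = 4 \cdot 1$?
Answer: $\frac{3960}{47} \approx 84.255$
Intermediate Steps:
$x = 2$
$A{\left(U \right)} = 4$
$q{\left(z \right)} = -40$ ($q{\left(z \right)} = \left(-8\right) 5 = -40$)
$K = 8$ ($K = 4 \cdot 2 = 8$)
$V = -47$ ($V = \left(-7\right) 8 + 9 = -56 + 9 = -47$)
$\frac{\left(-55 - -154\right) q{\left(2 \right)}}{V} = \frac{\left(-55 - -154\right) \left(-40\right)}{-47} = \left(-55 + 154\right) \left(-40\right) \left(- \frac{1}{47}\right) = 99 \left(-40\right) \left(- \frac{1}{47}\right) = \left(-3960\right) \left(- \frac{1}{47}\right) = \frac{3960}{47}$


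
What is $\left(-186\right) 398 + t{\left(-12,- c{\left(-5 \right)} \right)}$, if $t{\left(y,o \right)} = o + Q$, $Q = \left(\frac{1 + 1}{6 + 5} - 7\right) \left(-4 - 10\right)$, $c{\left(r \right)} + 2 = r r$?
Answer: $- \frac{813511}{11} \approx -73956.0$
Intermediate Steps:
$c{\left(r \right)} = -2 + r^{2}$ ($c{\left(r \right)} = -2 + r r = -2 + r^{2}$)
$Q = \frac{1050}{11}$ ($Q = \left(\frac{2}{11} - 7\right) \left(-14\right) = \left(- \frac{75}{11}\right) \left(-14\right) = \frac{1050}{11} \approx 95.455$)
$t{\left(y,o \right)} = \frac{1050}{11} + o$ ($t{\left(y,o \right)} = o + \frac{1050}{11} = \frac{1050}{11} + o$)
$\left(-186\right) 398 + t{\left(-12,- c{\left(-5 \right)} \right)} = \left(-186\right) 398 + \left(\frac{1050}{11} - \left(-2 + \left(-5\right)^{2}\right)\right) = -74028 + \left(\frac{1050}{11} - \left(-2 + 25\right)\right) = -74028 + \left(\frac{1050}{11} - 23\right) = -74028 + \frac{797}{11} = - \frac{813511}{11}$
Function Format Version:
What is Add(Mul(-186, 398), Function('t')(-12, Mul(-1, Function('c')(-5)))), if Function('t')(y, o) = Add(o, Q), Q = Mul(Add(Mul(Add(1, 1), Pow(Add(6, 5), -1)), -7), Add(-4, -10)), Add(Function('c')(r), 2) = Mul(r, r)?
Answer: Rational(-813511, 11) ≈ -73956.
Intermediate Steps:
Function('c')(r) = Add(-2, Pow(r, 2)) (Function('c')(r) = Add(-2, Mul(r, r)) = Add(-2, Pow(r, 2)))
Q = Rational(1050, 11) (Q = Mul(Add(Mul(2, Pow(11, -1)), -7), -14) = Mul(Add(Mul(2, Rational(1, 11)), -7), -14) = Mul(Add(Rational(2, 11), -7), -14) = Mul(Rational(-75, 11), -14) = Rational(1050, 11) ≈ 95.455)
Function('t')(y, o) = Add(Rational(1050, 11), o) (Function('t')(y, o) = Add(o, Rational(1050, 11)) = Add(Rational(1050, 11), o))
Add(Mul(-186, 398), Function('t')(-12, Mul(-1, Function('c')(-5)))) = Add(Mul(-186, 398), Add(Rational(1050, 11), Mul(-1, Add(-2, Pow(-5, 2))))) = Add(-74028, Add(Rational(1050, 11), Mul(-1, Add(-2, 25)))) = Add(-74028, Add(Rational(1050, 11), Mul(-1, 23))) = Add(-74028, Add(Rational(1050, 11), -23)) = Add(-74028, Rational(797, 11)) = Rational(-813511, 11)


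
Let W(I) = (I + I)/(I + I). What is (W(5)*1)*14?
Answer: 14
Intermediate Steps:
W(I) = 1 (W(I) = (2*I)/((2*I)) = (2*I)*(1/(2*I)) = 1)
(W(5)*1)*14 = (1*1)*14 = 1*14 = 14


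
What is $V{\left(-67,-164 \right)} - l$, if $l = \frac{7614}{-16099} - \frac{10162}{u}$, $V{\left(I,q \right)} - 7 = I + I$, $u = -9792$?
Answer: $- \frac{591455899}{4636512} \approx -127.56$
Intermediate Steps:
$V{\left(I,q \right)} = 7 + 2 I$ ($V{\left(I,q \right)} = 7 + \left(I + I\right) = 7 + 2 I$)
$l = \frac{2618875}{4636512}$ ($l = \frac{7614}{-16099} - \frac{10162}{-9792} = 7614 \left(- \frac{1}{16099}\right) - - \frac{5081}{4896} = - \frac{7614}{16099} + \frac{5081}{4896} = \frac{2618875}{4636512} \approx 0.56484$)
$V{\left(-67,-164 \right)} - l = \left(7 + 2 \left(-67\right)\right) - \frac{2618875}{4636512} = \left(7 - 134\right) - \frac{2618875}{4636512} = -127 - \frac{2618875}{4636512} = - \frac{591455899}{4636512}$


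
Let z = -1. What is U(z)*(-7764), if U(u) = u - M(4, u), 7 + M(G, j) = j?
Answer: -54348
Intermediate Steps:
M(G, j) = -7 + j
U(u) = 7 (U(u) = u - (-7 + u) = u + (7 - u) = 7)
U(z)*(-7764) = 7*(-7764) = -54348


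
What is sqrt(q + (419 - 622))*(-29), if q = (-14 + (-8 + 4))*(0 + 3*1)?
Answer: -29*I*sqrt(257) ≈ -464.91*I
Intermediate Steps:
q = -54 (q = (-14 - 4)*(0 + 3) = -18*3 = -54)
sqrt(q + (419 - 622))*(-29) = sqrt(-54 + (419 - 622))*(-29) = sqrt(-54 - 203)*(-29) = sqrt(-257)*(-29) = (I*sqrt(257))*(-29) = -29*I*sqrt(257)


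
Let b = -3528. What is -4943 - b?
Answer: -1415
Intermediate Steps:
-4943 - b = -4943 - 1*(-3528) = -4943 + 3528 = -1415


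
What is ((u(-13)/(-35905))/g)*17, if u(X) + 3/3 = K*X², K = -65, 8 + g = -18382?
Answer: -31127/110048825 ≈ -0.00028285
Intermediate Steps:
g = -18390 (g = -8 - 18382 = -18390)
u(X) = -1 - 65*X²
((u(-13)/(-35905))/g)*17 = (((-1 - 65*(-13)²)/(-35905))/(-18390))*17 = (((-1 - 65*169)*(-1/35905))*(-1/18390))*17 = (((-1 - 10985)*(-1/35905))*(-1/18390))*17 = (-10986*(-1/35905)*(-1/18390))*17 = ((10986/35905)*(-1/18390))*17 = -1831/110048825*17 = -31127/110048825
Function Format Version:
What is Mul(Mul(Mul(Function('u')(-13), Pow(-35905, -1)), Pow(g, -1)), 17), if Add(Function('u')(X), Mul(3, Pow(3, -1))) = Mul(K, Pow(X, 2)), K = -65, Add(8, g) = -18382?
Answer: Rational(-31127, 110048825) ≈ -0.00028285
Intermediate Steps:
g = -18390 (g = Add(-8, -18382) = -18390)
Function('u')(X) = Add(-1, Mul(-65, Pow(X, 2)))
Mul(Mul(Mul(Function('u')(-13), Pow(-35905, -1)), Pow(g, -1)), 17) = Mul(Mul(Mul(Add(-1, Mul(-65, Pow(-13, 2))), Pow(-35905, -1)), Pow(-18390, -1)), 17) = Mul(Mul(Mul(Add(-1, Mul(-65, 169)), Rational(-1, 35905)), Rational(-1, 18390)), 17) = Mul(Mul(Mul(Add(-1, -10985), Rational(-1, 35905)), Rational(-1, 18390)), 17) = Mul(Mul(Mul(-10986, Rational(-1, 35905)), Rational(-1, 18390)), 17) = Mul(Mul(Rational(10986, 35905), Rational(-1, 18390)), 17) = Mul(Rational(-1831, 110048825), 17) = Rational(-31127, 110048825)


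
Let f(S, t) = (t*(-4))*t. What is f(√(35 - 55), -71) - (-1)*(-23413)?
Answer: -43577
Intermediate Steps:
f(S, t) = -4*t² (f(S, t) = (-4*t)*t = -4*t²)
f(√(35 - 55), -71) - (-1)*(-23413) = -4*(-71)² - (-1)*(-23413) = -4*5041 - 1*23413 = -20164 - 23413 = -43577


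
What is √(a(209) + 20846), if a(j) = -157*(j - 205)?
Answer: √20218 ≈ 142.19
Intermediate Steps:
a(j) = 32185 - 157*j (a(j) = -157*(-205 + j) = 32185 - 157*j)
√(a(209) + 20846) = √((32185 - 157*209) + 20846) = √((32185 - 32813) + 20846) = √(-628 + 20846) = √20218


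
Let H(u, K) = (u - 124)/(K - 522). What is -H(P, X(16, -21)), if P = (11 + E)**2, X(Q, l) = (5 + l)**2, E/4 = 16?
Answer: 5501/266 ≈ 20.680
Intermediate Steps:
E = 64 (E = 4*16 = 64)
P = 5625 (P = (11 + 64)**2 = 75**2 = 5625)
H(u, K) = (-124 + u)/(-522 + K)
-H(P, X(16, -21)) = -(-124 + 5625)/(-522 + (5 - 21)**2) = -5501/(-522 + (-16)**2) = -5501/(-522 + 256) = -5501/(-266) = -(-1)*5501/266 = -1*(-5501/266) = 5501/266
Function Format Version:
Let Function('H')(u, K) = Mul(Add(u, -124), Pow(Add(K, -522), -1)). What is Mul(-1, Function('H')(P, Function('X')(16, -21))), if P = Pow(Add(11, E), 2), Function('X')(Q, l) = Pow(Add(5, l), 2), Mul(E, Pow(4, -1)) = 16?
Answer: Rational(5501, 266) ≈ 20.680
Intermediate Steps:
E = 64 (E = Mul(4, 16) = 64)
P = 5625 (P = Pow(Add(11, 64), 2) = Pow(75, 2) = 5625)
Function('H')(u, K) = Mul(Pow(Add(-522, K), -1), Add(-124, u)) (Function('H')(u, K) = Mul(Add(-124, u), Pow(Add(-522, K), -1)) = Mul(Pow(Add(-522, K), -1), Add(-124, u)))
Mul(-1, Function('H')(P, Function('X')(16, -21))) = Mul(-1, Mul(Pow(Add(-522, Pow(Add(5, -21), 2)), -1), Add(-124, 5625))) = Mul(-1, Mul(Pow(Add(-522, Pow(-16, 2)), -1), 5501)) = Mul(-1, Mul(Pow(Add(-522, 256), -1), 5501)) = Mul(-1, Mul(Pow(-266, -1), 5501)) = Mul(-1, Mul(Rational(-1, 266), 5501)) = Mul(-1, Rational(-5501, 266)) = Rational(5501, 266)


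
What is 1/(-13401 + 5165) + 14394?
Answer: 118548983/8236 ≈ 14394.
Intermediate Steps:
1/(-13401 + 5165) + 14394 = 1/(-8236) + 14394 = -1/8236 + 14394 = 118548983/8236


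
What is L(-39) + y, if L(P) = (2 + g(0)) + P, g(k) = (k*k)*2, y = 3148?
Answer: 3111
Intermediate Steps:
g(k) = 2*k² (g(k) = k²*2 = 2*k²)
L(P) = 2 + P (L(P) = (2 + 2*0²) + P = (2 + 2*0) + P = (2 + 0) + P = 2 + P)
L(-39) + y = (2 - 39) + 3148 = -37 + 3148 = 3111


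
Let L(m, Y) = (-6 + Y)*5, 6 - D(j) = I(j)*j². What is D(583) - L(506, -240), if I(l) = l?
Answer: -198154051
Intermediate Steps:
D(j) = 6 - j³ (D(j) = 6 - j*j² = 6 - j³)
L(m, Y) = -30 + 5*Y
D(583) - L(506, -240) = (6 - 1*583³) - (-30 + 5*(-240)) = (6 - 1*198155287) - (-30 - 1200) = (6 - 198155287) - 1*(-1230) = -198155281 + 1230 = -198154051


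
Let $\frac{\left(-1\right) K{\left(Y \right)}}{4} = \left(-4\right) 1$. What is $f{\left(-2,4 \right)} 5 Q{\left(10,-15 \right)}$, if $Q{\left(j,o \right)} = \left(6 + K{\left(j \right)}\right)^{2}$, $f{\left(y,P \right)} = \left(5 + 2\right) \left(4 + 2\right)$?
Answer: $101640$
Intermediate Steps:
$f{\left(y,P \right)} = 42$ ($f{\left(y,P \right)} = 7 \cdot 6 = 42$)
$K{\left(Y \right)} = 16$ ($K{\left(Y \right)} = - 4 \left(\left(-4\right) 1\right) = \left(-4\right) \left(-4\right) = 16$)
$Q{\left(j,o \right)} = 484$ ($Q{\left(j,o \right)} = \left(6 + 16\right)^{2} = 22^{2} = 484$)
$f{\left(-2,4 \right)} 5 Q{\left(10,-15 \right)} = 42 \cdot 5 \cdot 484 = 210 \cdot 484 = 101640$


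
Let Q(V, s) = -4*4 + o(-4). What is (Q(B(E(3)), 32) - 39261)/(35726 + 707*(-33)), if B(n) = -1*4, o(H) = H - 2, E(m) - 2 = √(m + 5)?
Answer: -39283/12395 ≈ -3.1693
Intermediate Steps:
E(m) = 2 + √(5 + m) (E(m) = 2 + √(m + 5) = 2 + √(5 + m))
o(H) = -2 + H
B(n) = -4
Q(V, s) = -22 (Q(V, s) = -4*4 + (-2 - 4) = -16 - 6 = -22)
(Q(B(E(3)), 32) - 39261)/(35726 + 707*(-33)) = (-22 - 39261)/(35726 + 707*(-33)) = -39283/(35726 - 23331) = -39283/12395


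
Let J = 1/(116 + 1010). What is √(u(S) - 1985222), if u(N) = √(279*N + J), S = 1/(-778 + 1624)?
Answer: √(-1390021715148662 + 661525*√370454)/26461 ≈ 1409.0*I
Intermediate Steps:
S = 1/846 ≈ 0.0011820
J = 1/1126 ≈ 0.00088810
u(N) = √(1/1126 + 279*N) (u(N) = √(279*N + 1/1126) = √(1/1126 + 279*N))
√(u(S) - 1985222) = √(√(1126 + 353737404*(1/846))/1126 - 1985222) = √(√(1126 + 19652078/47)/1126 - 1985222) = √(√(19705000/47)/1126 - 1985222) = √((50*√370454/47)/1126 - 1985222) = √(25*√370454/26461 - 1985222) = √(-1985222 + 25*√370454/26461)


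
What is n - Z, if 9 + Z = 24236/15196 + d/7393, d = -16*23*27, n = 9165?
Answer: 257653980895/28086007 ≈ 9173.8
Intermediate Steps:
d = -9936 (d = -368*27 = -9936)
Z = -245726740/28086007 (Z = -9 + (24236/15196 - 9936/7393) = -9 + (24236*(1/15196) - 9936*1/7393) = -9 + (6059/3799 - 9936/7393) = -9 + 7047323/28086007 = -245726740/28086007 ≈ -8.7491)
n - Z = 9165 - 1*(-245726740/28086007) = 9165 + 245726740/28086007 = 257653980895/28086007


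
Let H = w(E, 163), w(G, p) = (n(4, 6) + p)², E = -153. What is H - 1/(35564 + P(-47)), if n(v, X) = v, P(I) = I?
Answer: 990533612/35517 ≈ 27889.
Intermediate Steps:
w(G, p) = (4 + p)²
H = 27889 (H = (4 + 163)² = 167² = 27889)
H - 1/(35564 + P(-47)) = 27889 - 1/(35564 - 47) = 27889 - 1/35517 = 990533612/35517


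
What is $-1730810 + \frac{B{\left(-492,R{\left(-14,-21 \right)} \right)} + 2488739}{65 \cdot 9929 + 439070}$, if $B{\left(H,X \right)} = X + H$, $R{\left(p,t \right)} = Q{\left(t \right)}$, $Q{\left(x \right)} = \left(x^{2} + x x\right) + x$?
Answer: $- \frac{1876983069442}{1084455} \approx -1.7308 \cdot 10^{6}$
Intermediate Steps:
$Q{\left(x \right)} = x + 2 x^{2}$ ($Q{\left(x \right)} = \left(x^{2} + x^{2}\right) + x = 2 x^{2} + x = x + 2 x^{2}$)
$R{\left(p,t \right)} = t \left(1 + 2 t\right)$
$B{\left(H,X \right)} = H + X$
$-1730810 + \frac{B{\left(-492,R{\left(-14,-21 \right)} \right)} + 2488739}{65 \cdot 9929 + 439070} = -1730810 + \frac{\left(-492 - 21 \left(1 + 2 \left(-21\right)\right)\right) + 2488739}{65 \cdot 9929 + 439070} = -1730810 + \frac{\left(-492 - 21 \left(1 - 42\right)\right) + 2488739}{645385 + 439070} = -1730810 + \frac{\left(-492 - -861\right) + 2488739}{1084455} = -1730810 + \left(\left(-492 + 861\right) + 2488739\right) \frac{1}{1084455} = -1730810 + \left(369 + 2488739\right) \frac{1}{1084455} = -1730810 + 2489108 \cdot \frac{1}{1084455} = -1730810 + \frac{2489108}{1084455} = - \frac{1876983069442}{1084455}$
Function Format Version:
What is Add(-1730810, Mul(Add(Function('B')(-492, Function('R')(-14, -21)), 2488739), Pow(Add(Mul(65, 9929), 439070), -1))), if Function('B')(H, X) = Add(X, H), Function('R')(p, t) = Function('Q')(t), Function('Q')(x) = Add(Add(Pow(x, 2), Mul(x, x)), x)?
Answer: Rational(-1876983069442, 1084455) ≈ -1.7308e+6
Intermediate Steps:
Function('Q')(x) = Add(x, Mul(2, Pow(x, 2))) (Function('Q')(x) = Add(Add(Pow(x, 2), Pow(x, 2)), x) = Add(Mul(2, Pow(x, 2)), x) = Add(x, Mul(2, Pow(x, 2))))
Function('R')(p, t) = Mul(t, Add(1, Mul(2, t)))
Function('B')(H, X) = Add(H, X)
Add(-1730810, Mul(Add(Function('B')(-492, Function('R')(-14, -21)), 2488739), Pow(Add(Mul(65, 9929), 439070), -1))) = Add(-1730810, Mul(Add(Add(-492, Mul(-21, Add(1, Mul(2, -21)))), 2488739), Pow(Add(Mul(65, 9929), 439070), -1))) = Add(-1730810, Mul(Add(Add(-492, Mul(-21, Add(1, -42))), 2488739), Pow(Add(645385, 439070), -1))) = Add(-1730810, Mul(Add(Add(-492, Mul(-21, -41)), 2488739), Pow(1084455, -1))) = Add(-1730810, Mul(Add(Add(-492, 861), 2488739), Rational(1, 1084455))) = Add(-1730810, Mul(Add(369, 2488739), Rational(1, 1084455))) = Add(-1730810, Mul(2489108, Rational(1, 1084455))) = Add(-1730810, Rational(2489108, 1084455)) = Rational(-1876983069442, 1084455)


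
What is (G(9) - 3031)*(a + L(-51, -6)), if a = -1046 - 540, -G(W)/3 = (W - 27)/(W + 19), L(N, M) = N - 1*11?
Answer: 34943368/7 ≈ 4.9919e+6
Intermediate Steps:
L(N, M) = -11 + N (L(N, M) = N - 11 = -11 + N)
G(W) = -3*(-27 + W)/(19 + W) (G(W) = -3*(W - 27)/(W + 19) = -3*(-27 + W)/(19 + W))
a = -1586
(G(9) - 3031)*(a + L(-51, -6)) = (3*(27 - 1*9)/(19 + 9) - 3031)*(-1586 + (-11 - 51)) = (3*(27 - 9)/28 - 3031)*(-1586 - 62) = (3*(1/28)*18 - 3031)*(-1648) = (27/14 - 3031)*(-1648) = -42407/14*(-1648) = 34943368/7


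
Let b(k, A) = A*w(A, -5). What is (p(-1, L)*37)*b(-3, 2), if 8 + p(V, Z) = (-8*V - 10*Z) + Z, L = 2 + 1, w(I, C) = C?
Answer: 9990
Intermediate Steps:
L = 3
p(V, Z) = -8 - 9*Z - 8*V (p(V, Z) = -8 + ((-8*V - 10*Z) + Z) = -8 + ((-10*Z - 8*V) + Z) = -8 + (-9*Z - 8*V) = -8 - 9*Z - 8*V)
b(k, A) = -5*A (b(k, A) = A*(-5) = -5*A)
(p(-1, L)*37)*b(-3, 2) = ((-8 - 9*3 - 8*(-1))*37)*(-5*2) = ((-8 - 27 + 8)*37)*(-10) = -27*37*(-10) = -999*(-10) = 9990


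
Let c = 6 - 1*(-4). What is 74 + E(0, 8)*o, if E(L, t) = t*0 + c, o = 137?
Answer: 1444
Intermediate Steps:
c = 10 (c = 6 + 4 = 10)
E(L, t) = 10 (E(L, t) = t*0 + 10 = 0 + 10 = 10)
74 + E(0, 8)*o = 74 + 10*137 = 74 + 1370 = 1444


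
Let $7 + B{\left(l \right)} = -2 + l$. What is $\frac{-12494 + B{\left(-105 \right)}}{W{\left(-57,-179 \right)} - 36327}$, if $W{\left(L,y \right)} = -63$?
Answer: $\frac{6304}{18195} \approx 0.34647$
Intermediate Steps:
$B{\left(l \right)} = -9 + l$ ($B{\left(l \right)} = -7 + \left(-2 + l\right) = -9 + l$)
$\frac{-12494 + B{\left(-105 \right)}}{W{\left(-57,-179 \right)} - 36327} = \frac{-12494 - 114}{-63 - 36327} = \frac{-12494 - 114}{-36390} = \left(-12608\right) \left(- \frac{1}{36390}\right) = \frac{6304}{18195}$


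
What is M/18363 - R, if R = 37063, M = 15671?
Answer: -680572198/18363 ≈ -37062.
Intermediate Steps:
M/18363 - R = 15671/18363 - 1*37063 = 15671*(1/18363) - 37063 = 15671/18363 - 37063 = -680572198/18363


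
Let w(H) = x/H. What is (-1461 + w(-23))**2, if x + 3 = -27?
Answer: 1127146329/529 ≈ 2.1307e+6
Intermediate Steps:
x = -30 (x = -3 - 27 = -30)
w(H) = -30/H
(-1461 + w(-23))**2 = (-1461 - 30/(-23))**2 = (-1461 - 30*(-1/23))**2 = (-1461 + 30/23)**2 = (-33573/23)**2 = 1127146329/529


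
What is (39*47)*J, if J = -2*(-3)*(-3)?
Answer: -32994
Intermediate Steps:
J = -18 (J = 6*(-3) = -18)
(39*47)*J = (39*47)*(-18) = 1833*(-18) = -32994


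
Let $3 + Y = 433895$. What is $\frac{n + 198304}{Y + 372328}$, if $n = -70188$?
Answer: $\frac{32029}{201555} \approx 0.15891$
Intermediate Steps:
$Y = 433892$ ($Y = -3 + 433895 = 433892$)
$\frac{n + 198304}{Y + 372328} = \frac{-70188 + 198304}{433892 + 372328} = \frac{128116}{806220} = 128116 \cdot \frac{1}{806220} = \frac{32029}{201555}$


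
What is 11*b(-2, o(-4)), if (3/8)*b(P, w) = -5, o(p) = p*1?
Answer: -440/3 ≈ -146.67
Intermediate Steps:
o(p) = p
b(P, w) = -40/3 (b(P, w) = (8/3)*(-5) = -40/3)
11*b(-2, o(-4)) = 11*(-40/3) = -440/3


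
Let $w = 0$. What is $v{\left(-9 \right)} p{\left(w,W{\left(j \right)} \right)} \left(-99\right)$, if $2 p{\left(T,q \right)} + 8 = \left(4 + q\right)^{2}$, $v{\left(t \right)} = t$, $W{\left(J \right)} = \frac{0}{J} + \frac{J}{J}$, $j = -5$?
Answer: $\frac{15147}{2} \approx 7573.5$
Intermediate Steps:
$W{\left(J \right)} = 1$ ($W{\left(J \right)} = 0 + 1 = 1$)
$p{\left(T,q \right)} = -4 + \frac{\left(4 + q\right)^{2}}{2}$
$v{\left(-9 \right)} p{\left(w,W{\left(j \right)} \right)} \left(-99\right) = - 9 \left(-4 + \frac{\left(4 + 1\right)^{2}}{2}\right) \left(-99\right) = - 9 \left(-4 + \frac{5^{2}}{2}\right) \left(-99\right) = - 9 \left(-4 + \frac{1}{2} \cdot 25\right) \left(-99\right) = - 9 \left(-4 + \frac{25}{2}\right) \left(-99\right) = \left(-9\right) \frac{17}{2} \left(-99\right) = \left(- \frac{153}{2}\right) \left(-99\right) = \frac{15147}{2}$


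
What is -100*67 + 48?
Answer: -6652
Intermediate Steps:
-100*67 + 48 = -6700 + 48 = -6652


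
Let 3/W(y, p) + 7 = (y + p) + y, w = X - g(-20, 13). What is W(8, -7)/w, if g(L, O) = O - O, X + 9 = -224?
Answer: -3/466 ≈ -0.0064378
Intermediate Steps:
X = -233 (X = -9 - 224 = -233)
g(L, O) = 0
w = -233 (w = -233 - 1*0 = -233 + 0 = -233)
W(y, p) = 3/(-7 + p + 2*y) (W(y, p) = 3/(-7 + ((y + p) + y)) = 3/(-7 + ((p + y) + y)) = 3/(-7 + (p + 2*y)) = 3/(-7 + p + 2*y))
W(8, -7)/w = (3/(-7 - 7 + 2*8))/(-233) = (3/(-7 - 7 + 16))*(-1/233) = (3/2)*(-1/233) = -3/466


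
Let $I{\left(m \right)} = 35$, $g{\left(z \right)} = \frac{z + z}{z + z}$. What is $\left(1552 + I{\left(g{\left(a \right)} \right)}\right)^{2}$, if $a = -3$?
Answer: $2518569$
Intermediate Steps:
$g{\left(z \right)} = 1$ ($g{\left(z \right)} = \frac{2 z}{2 z} = 2 z \frac{1}{2 z} = 1$)
$\left(1552 + I{\left(g{\left(a \right)} \right)}\right)^{2} = \left(1552 + 35\right)^{2} = 1587^{2} = 2518569$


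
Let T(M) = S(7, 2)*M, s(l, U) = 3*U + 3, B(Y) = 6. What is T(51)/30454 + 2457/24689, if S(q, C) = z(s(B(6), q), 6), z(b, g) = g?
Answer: 5884308/53705629 ≈ 0.10957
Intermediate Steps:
s(l, U) = 3 + 3*U
S(q, C) = 6
T(M) = 6*M
T(51)/30454 + 2457/24689 = (6*51)/30454 + 2457/24689 = 306*(1/30454) + 2457*(1/24689) = 153/15227 + 351/3527 = 5884308/53705629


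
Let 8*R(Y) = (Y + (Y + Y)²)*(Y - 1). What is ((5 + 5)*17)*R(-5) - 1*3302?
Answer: -30829/2 ≈ -15415.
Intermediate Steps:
R(Y) = (-1 + Y)*(Y + 4*Y²)/8 (R(Y) = ((Y + (Y + Y)²)*(Y - 1))/8 = ((Y + (2*Y)²)*(-1 + Y))/8 = ((Y + 4*Y²)*(-1 + Y))/8 = ((-1 + Y)*(Y + 4*Y²))/8 = (-1 + Y)*(Y + 4*Y²)/8)
((5 + 5)*17)*R(-5) - 1*3302 = ((5 + 5)*17)*((⅛)*(-5)*(-1 - 3*(-5) + 4*(-5)²)) - 1*3302 = (10*17)*((⅛)*(-5)*(-1 + 15 + 4*25)) - 3302 = 170*((⅛)*(-5)*(-1 + 15 + 100)) - 3302 = 170*((⅛)*(-5)*114) - 3302 = 170*(-285/4) - 3302 = -24225/2 - 3302 = -30829/2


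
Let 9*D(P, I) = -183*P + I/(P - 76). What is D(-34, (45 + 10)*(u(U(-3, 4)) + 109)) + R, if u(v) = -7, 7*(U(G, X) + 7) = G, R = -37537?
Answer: -110554/3 ≈ -36851.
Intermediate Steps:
U(G, X) = -7 + G/7
D(P, I) = -61*P/3 + I/(9*(-76 + P)) (D(P, I) = (-183*P + I/(P - 76))/9 = (-183*P + I/(-76 + P))/9 = -61*P/3 + I/(9*(-76 + P)))
D(-34, (45 + 10)*(u(U(-3, 4)) + 109)) + R = ((45 + 10)*(-7 + 109) - 183*(-34)² + 13908*(-34))/(9*(-76 - 34)) - 37537 = (⅑)*(55*102 - 183*1156 - 472872)/(-110) - 37537 = (⅑)*(-1/110)*(5610 - 211548 - 472872) - 37537 = (⅑)*(-1/110)*(-678810) - 37537 = 2057/3 - 37537 = -110554/3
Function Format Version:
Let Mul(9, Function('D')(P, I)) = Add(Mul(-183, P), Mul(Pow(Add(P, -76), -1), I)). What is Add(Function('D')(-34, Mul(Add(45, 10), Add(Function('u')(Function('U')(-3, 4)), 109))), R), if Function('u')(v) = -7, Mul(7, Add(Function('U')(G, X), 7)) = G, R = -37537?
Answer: Rational(-110554, 3) ≈ -36851.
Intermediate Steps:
Function('U')(G, X) = Add(-7, Mul(Rational(1, 7), G))
Function('D')(P, I) = Add(Mul(Rational(-61, 3), P), Mul(Rational(1, 9), I, Pow(Add(-76, P), -1))) (Function('D')(P, I) = Mul(Rational(1, 9), Add(Mul(-183, P), Mul(Pow(Add(P, -76), -1), I))) = Mul(Rational(1, 9), Add(Mul(-183, P), Mul(Pow(Add(-76, P), -1), I))) = Mul(Rational(1, 9), Add(Mul(-183, P), Mul(I, Pow(Add(-76, P), -1)))) = Add(Mul(Rational(-61, 3), P), Mul(Rational(1, 9), I, Pow(Add(-76, P), -1))))
Add(Function('D')(-34, Mul(Add(45, 10), Add(Function('u')(Function('U')(-3, 4)), 109))), R) = Add(Mul(Rational(1, 9), Pow(Add(-76, -34), -1), Add(Mul(Add(45, 10), Add(-7, 109)), Mul(-183, Pow(-34, 2)), Mul(13908, -34))), -37537) = Add(Mul(Rational(1, 9), Pow(-110, -1), Add(Mul(55, 102), Mul(-183, 1156), -472872)), -37537) = Add(Mul(Rational(1, 9), Rational(-1, 110), Add(5610, -211548, -472872)), -37537) = Add(Mul(Rational(1, 9), Rational(-1, 110), -678810), -37537) = Add(Rational(2057, 3), -37537) = Rational(-110554, 3)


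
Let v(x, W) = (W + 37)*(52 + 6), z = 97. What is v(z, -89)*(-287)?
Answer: 865592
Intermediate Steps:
v(x, W) = 2146 + 58*W (v(x, W) = (37 + W)*58 = 2146 + 58*W)
v(z, -89)*(-287) = (2146 + 58*(-89))*(-287) = (2146 - 5162)*(-287) = -3016*(-287) = 865592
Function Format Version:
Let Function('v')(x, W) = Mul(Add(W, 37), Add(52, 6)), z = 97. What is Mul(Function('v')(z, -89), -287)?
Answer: 865592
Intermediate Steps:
Function('v')(x, W) = Add(2146, Mul(58, W)) (Function('v')(x, W) = Mul(Add(37, W), 58) = Add(2146, Mul(58, W)))
Mul(Function('v')(z, -89), -287) = Mul(Add(2146, Mul(58, -89)), -287) = Mul(Add(2146, -5162), -287) = Mul(-3016, -287) = 865592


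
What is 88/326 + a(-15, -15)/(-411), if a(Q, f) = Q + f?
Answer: 7658/22331 ≈ 0.34293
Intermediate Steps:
88/326 + a(-15, -15)/(-411) = 88/326 + (-15 - 15)/(-411) = 88*(1/326) - 30*(-1/411) = 44/163 + 10/137 = 7658/22331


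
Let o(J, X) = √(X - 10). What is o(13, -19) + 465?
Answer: 465 + I*√29 ≈ 465.0 + 5.3852*I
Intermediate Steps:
o(J, X) = √(-10 + X)
o(13, -19) + 465 = √(-10 - 19) + 465 = √(-29) + 465 = I*√29 + 465 = 465 + I*√29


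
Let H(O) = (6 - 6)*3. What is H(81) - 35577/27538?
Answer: -35577/27538 ≈ -1.2919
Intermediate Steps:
H(O) = 0 (H(O) = 0*3 = 0)
H(81) - 35577/27538 = 0 - 35577/27538 = -35577/27538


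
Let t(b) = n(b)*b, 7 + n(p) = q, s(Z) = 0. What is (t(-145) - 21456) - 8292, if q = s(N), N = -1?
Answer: -28733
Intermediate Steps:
q = 0
n(p) = -7 (n(p) = -7 + 0 = -7)
t(b) = -7*b
(t(-145) - 21456) - 8292 = (-7*(-145) - 21456) - 8292 = (1015 - 21456) - 8292 = -20441 - 8292 = -28733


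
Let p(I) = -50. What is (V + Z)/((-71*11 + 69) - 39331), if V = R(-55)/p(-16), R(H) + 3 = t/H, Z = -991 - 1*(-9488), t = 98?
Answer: -23367013/110118250 ≈ -0.21220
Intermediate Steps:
Z = 8497 (Z = -991 + 9488 = 8497)
R(H) = -3 + 98/H
V = 263/2750 (V = (-3 + 98/(-55))/(-50) = (-3 + 98*(-1/55))*(-1/50) = (-3 - 98/55)*(-1/50) = -263/55*(-1/50) = 263/2750 ≈ 0.095636)
(V + Z)/((-71*11 + 69) - 39331) = (263/2750 + 8497)/((-71*11 + 69) - 39331) = 23367013/(2750*((-781 + 69) - 39331)) = 23367013/(2750*(-712 - 39331)) = (23367013/2750)/(-40043) = (23367013/2750)*(-1/40043) = -23367013/110118250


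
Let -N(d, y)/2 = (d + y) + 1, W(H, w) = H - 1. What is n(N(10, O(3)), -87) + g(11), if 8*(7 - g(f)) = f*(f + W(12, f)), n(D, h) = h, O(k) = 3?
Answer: -441/4 ≈ -110.25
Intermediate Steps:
W(H, w) = -1 + H
N(d, y) = -2 - 2*d - 2*y (N(d, y) = -2*((d + y) + 1) = -2*(1 + d + y) = -2 - 2*d - 2*y)
g(f) = 7 - f*(11 + f)/8 (g(f) = 7 - f*(f + (-1 + 12))/8 = 7 - f*(f + 11)/8 = 7 - f*(11 + f)/8)
n(N(10, O(3)), -87) + g(11) = -87 + (7 - 11/8*11 - ⅛*11²) = -87 + (7 - 121/8 - ⅛*121) = -87 + (7 - 121/8 - 121/8) = -87 - 93/4 = -441/4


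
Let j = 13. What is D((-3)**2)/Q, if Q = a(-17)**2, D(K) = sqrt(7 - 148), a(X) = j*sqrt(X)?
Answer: -I*sqrt(141)/2873 ≈ -0.0041331*I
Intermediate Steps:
a(X) = 13*sqrt(X)
D(K) = I*sqrt(141) (D(K) = sqrt(-141) = I*sqrt(141))
Q = -2873 (Q = (13*sqrt(-17))**2 = (13*(I*sqrt(17)))**2 = (13*I*sqrt(17))**2 = -2873)
D((-3)**2)/Q = (I*sqrt(141))/(-2873) = (I*sqrt(141))*(-1/2873) = -I*sqrt(141)/2873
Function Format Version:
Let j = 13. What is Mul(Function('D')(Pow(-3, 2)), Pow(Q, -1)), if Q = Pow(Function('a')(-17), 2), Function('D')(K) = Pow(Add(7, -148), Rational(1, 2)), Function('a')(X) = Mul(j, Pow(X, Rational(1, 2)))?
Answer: Mul(Rational(-1, 2873), I, Pow(141, Rational(1, 2))) ≈ Mul(-0.0041331, I)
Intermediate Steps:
Function('a')(X) = Mul(13, Pow(X, Rational(1, 2)))
Function('D')(K) = Mul(I, Pow(141, Rational(1, 2))) (Function('D')(K) = Pow(-141, Rational(1, 2)) = Mul(I, Pow(141, Rational(1, 2))))
Q = -2873 (Q = Pow(Mul(13, Pow(-17, Rational(1, 2))), 2) = Pow(Mul(13, Mul(I, Pow(17, Rational(1, 2)))), 2) = Pow(Mul(13, I, Pow(17, Rational(1, 2))), 2) = -2873)
Mul(Function('D')(Pow(-3, 2)), Pow(Q, -1)) = Mul(Mul(I, Pow(141, Rational(1, 2))), Pow(-2873, -1)) = Mul(Mul(I, Pow(141, Rational(1, 2))), Rational(-1, 2873)) = Mul(Rational(-1, 2873), I, Pow(141, Rational(1, 2)))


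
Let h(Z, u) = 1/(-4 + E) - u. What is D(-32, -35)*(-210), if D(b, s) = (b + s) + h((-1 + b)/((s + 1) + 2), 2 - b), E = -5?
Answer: 63700/3 ≈ 21233.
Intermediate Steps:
h(Z, u) = -⅑ - u (h(Z, u) = 1/(-4 - 5) - u = 1/(-9) - u = -⅑ - u)
D(b, s) = -19/9 + s + 2*b (D(b, s) = (b + s) + (-⅑ - (2 - b)) = (b + s) + (-⅑ + (-2 + b)) = (b + s) + (-19/9 + b) = -19/9 + s + 2*b)
D(-32, -35)*(-210) = (-19/9 - 35 + 2*(-32))*(-210) = (-19/9 - 35 - 64)*(-210) = -910/9*(-210) = 63700/3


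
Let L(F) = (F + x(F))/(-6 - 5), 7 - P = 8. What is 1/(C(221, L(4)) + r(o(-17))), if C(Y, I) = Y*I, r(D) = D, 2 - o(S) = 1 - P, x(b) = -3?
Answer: -11/221 ≈ -0.049774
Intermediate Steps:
P = -1 (P = 7 - 1*8 = 7 - 8 = -1)
o(S) = 0 (o(S) = 2 - (1 - 1*(-1)) = 2 - (1 + 1) = 2 - 1*2 = 2 - 2 = 0)
L(F) = 3/11 - F/11 (L(F) = (F - 3)/(-6 - 5) = (-3 + F)/(-11) = (-3 + F)*(-1/11) = 3/11 - F/11)
C(Y, I) = I*Y
1/(C(221, L(4)) + r(o(-17))) = 1/((3/11 - 1/11*4)*221 + 0) = 1/((3/11 - 4/11)*221 + 0) = 1/(-1/11*221 + 0) = 1/(-221/11 + 0) = 1/(-221/11) = -11/221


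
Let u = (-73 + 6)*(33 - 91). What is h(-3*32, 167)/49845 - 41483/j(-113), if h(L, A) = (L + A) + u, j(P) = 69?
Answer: -689149034/1146435 ≈ -601.12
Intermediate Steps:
u = 3886 (u = -67*(-58) = 3886)
h(L, A) = 3886 + A + L (h(L, A) = (L + A) + 3886 = (A + L) + 3886 = 3886 + A + L)
h(-3*32, 167)/49845 - 41483/j(-113) = (3886 + 167 - 3*32)/49845 - 41483/69 = (3886 + 167 - 96)*(1/49845) - 41483*1/69 = 3957*(1/49845) - 41483/69 = 1319/16615 - 41483/69 = -689149034/1146435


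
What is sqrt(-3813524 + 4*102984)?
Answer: 2*I*sqrt(850397) ≈ 1844.3*I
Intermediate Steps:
sqrt(-3813524 + 4*102984) = sqrt(-3813524 + 411936) = sqrt(-3401588) = 2*I*sqrt(850397)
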